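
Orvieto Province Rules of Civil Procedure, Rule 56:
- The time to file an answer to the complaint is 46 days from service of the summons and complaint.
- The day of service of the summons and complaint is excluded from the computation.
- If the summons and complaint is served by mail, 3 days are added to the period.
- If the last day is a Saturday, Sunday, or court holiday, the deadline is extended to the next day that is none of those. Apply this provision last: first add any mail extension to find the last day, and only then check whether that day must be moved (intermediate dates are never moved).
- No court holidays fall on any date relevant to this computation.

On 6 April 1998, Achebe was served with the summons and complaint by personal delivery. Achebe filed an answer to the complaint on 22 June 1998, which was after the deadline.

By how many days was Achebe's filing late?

31 days

46 days after 6 April 1998 is May 22, 1998.
Service was not by mail, so no mail extension applies.
May 22, 1998 is a Friday and not a court holiday, so no extension applies.
The deadline is May 22, 1998; from May 22, 1998 to June 22, 1998 is 31 days.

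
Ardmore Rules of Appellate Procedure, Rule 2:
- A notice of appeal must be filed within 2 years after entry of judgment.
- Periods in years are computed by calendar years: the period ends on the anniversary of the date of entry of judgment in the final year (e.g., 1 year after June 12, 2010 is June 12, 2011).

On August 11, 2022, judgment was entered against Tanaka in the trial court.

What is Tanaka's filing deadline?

August 11, 2024

2 years after August 11, 2022 is August 11, 2024.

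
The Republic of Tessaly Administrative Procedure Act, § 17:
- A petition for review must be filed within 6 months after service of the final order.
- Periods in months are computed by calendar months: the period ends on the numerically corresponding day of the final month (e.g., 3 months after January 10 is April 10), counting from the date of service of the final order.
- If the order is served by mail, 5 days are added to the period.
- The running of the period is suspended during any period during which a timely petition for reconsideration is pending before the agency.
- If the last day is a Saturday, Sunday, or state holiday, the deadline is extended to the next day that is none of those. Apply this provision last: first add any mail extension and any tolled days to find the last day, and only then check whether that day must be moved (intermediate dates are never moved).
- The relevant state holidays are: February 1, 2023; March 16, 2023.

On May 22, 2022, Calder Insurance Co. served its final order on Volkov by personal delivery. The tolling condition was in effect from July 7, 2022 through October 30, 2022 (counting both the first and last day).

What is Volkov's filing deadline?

March 20, 2023

6 months after May 22, 2022 is November 22, 2022.
Service was not by mail, so no mail extension applies.
From July 7, 2022 through October 30, 2022 inclusive is 116 days; tolling adds 116 days: November 22, 2022 + 116 days = March 18, 2023.
March 18, 2023 is Saturday; March 19, 2023 is Sunday. The next qualifying day is March 20, 2023.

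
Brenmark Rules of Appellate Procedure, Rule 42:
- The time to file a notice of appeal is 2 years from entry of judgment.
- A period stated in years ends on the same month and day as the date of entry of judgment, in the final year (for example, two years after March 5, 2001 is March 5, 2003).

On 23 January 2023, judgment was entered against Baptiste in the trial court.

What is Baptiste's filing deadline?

January 23, 2025

2 years after 23 January 2023 is January 23, 2025.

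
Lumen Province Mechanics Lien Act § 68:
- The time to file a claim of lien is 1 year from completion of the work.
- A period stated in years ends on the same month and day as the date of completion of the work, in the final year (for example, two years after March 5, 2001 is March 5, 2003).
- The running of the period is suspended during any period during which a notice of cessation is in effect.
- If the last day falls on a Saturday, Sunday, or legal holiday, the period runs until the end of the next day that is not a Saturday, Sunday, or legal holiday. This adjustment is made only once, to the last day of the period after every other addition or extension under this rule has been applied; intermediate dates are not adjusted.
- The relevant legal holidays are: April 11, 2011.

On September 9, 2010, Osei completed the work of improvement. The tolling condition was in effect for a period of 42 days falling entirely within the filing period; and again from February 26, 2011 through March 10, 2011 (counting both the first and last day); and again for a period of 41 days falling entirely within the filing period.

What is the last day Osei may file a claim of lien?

1 year after September 9, 2010 is September 9, 2011.
Tolling adds 42 days: September 9, 2011 + 42 days = October 21, 2011.
From February 26, 2011 through March 10, 2011 inclusive is 13 days; tolling adds 13 days: October 21, 2011 + 13 days = November 3, 2011.
Tolling adds 41 days: November 3, 2011 + 41 days = December 14, 2011.
December 14, 2011 is a Wednesday and not a legal holiday, so no extension applies.

December 14, 2011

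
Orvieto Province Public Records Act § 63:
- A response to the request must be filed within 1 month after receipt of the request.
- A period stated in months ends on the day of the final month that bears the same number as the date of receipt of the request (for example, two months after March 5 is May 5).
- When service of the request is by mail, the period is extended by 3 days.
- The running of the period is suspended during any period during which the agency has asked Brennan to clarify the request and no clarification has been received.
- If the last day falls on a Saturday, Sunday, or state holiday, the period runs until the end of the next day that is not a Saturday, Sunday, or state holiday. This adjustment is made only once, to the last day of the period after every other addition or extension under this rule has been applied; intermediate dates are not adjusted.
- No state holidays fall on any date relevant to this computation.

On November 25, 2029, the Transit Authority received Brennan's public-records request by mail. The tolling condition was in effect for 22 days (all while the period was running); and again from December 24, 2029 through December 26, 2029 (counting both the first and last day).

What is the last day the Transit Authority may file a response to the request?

January 22, 2030

1 month after November 25, 2029 is December 25, 2029.
Service was by mail, adding 3 days: December 25, 2029 + 3 days = December 28, 2029.
Tolling adds 22 days: December 28, 2029 + 22 days = January 19, 2030.
From December 24, 2029 through December 26, 2029 inclusive is 3 days; tolling adds 3 days: January 19, 2030 + 3 days = January 22, 2030.
January 22, 2030 is a Tuesday and not a state holiday, so no extension applies.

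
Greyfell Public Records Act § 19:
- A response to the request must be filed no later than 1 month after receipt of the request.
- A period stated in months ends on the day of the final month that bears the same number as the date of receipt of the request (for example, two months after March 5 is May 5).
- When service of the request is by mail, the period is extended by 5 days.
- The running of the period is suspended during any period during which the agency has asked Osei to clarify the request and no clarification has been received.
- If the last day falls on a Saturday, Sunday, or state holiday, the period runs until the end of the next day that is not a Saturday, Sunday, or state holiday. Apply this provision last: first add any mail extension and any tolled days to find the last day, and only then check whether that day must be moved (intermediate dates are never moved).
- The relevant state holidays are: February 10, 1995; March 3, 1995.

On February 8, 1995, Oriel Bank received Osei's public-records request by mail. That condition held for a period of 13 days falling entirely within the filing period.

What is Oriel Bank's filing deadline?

March 27, 1995

1 month after February 8, 1995 is March 8, 1995.
Service was by mail, adding 5 days: March 8, 1995 + 5 days = March 13, 1995.
Tolling adds 13 days: March 13, 1995 + 13 days = March 26, 1995.
March 26, 1995 is Sunday. The next qualifying day is March 27, 1995.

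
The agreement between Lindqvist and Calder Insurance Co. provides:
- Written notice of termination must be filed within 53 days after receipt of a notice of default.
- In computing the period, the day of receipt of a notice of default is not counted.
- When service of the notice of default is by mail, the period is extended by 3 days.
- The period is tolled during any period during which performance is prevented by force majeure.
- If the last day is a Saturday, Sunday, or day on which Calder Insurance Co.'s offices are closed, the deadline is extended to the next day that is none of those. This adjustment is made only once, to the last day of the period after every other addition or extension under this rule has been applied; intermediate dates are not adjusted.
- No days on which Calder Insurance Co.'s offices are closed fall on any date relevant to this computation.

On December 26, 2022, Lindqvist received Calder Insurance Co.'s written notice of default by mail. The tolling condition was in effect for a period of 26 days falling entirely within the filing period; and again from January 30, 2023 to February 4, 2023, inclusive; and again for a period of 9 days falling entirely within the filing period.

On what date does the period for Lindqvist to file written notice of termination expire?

April 3, 2023

53 days after December 26, 2022 is February 17, 2023.
Service was by mail, adding 3 days: February 17, 2023 + 3 days = February 20, 2023.
Tolling adds 26 days: February 20, 2023 + 26 days = March 18, 2023.
From January 30, 2023 through February 4, 2023 inclusive is 6 days; tolling adds 6 days: March 18, 2023 + 6 days = March 24, 2023.
Tolling adds 9 days: March 24, 2023 + 9 days = April 2, 2023.
April 2, 2023 is Sunday. The next qualifying day is April 3, 2023.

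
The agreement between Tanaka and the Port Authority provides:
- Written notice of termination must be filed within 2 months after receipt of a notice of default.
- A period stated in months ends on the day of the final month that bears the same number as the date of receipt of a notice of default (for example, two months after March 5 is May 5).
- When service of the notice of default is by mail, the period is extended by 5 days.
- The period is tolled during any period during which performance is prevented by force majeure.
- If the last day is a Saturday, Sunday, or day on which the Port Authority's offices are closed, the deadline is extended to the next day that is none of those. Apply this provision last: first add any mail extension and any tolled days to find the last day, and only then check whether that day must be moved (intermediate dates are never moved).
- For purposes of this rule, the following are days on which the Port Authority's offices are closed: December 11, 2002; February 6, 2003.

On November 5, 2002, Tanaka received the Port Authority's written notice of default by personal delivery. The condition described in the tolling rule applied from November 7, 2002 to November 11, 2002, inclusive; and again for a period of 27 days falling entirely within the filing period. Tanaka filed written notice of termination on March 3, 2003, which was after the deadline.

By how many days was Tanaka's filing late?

24 days

2 months after November 5, 2002 is January 5, 2003.
Service was not by mail, so no mail extension applies.
From November 7, 2002 through November 11, 2002 inclusive is 5 days; tolling adds 5 days: January 5, 2003 + 5 days = January 10, 2003.
Tolling adds 27 days: January 10, 2003 + 27 days = February 6, 2003.
February 6, 2003 is a listed holiday. The next qualifying day is February 7, 2003.
The deadline is February 7, 2003; from February 7, 2003 to March 3, 2003 is 24 days.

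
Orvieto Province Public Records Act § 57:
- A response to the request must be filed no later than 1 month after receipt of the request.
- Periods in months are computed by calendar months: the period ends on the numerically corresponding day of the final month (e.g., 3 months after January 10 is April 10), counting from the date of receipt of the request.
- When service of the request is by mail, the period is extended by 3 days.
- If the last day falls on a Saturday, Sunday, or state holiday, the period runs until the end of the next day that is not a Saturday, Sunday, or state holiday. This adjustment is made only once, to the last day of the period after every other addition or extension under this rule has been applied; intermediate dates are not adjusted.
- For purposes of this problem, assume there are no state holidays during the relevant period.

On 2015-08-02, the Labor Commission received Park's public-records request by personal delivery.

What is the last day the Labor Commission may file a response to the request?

September 2, 2015

1 month after 2015-08-02 is September 2, 2015.
Service was not by mail, so no mail extension applies.
September 2, 2015 is a Wednesday and not a state holiday, so no extension applies.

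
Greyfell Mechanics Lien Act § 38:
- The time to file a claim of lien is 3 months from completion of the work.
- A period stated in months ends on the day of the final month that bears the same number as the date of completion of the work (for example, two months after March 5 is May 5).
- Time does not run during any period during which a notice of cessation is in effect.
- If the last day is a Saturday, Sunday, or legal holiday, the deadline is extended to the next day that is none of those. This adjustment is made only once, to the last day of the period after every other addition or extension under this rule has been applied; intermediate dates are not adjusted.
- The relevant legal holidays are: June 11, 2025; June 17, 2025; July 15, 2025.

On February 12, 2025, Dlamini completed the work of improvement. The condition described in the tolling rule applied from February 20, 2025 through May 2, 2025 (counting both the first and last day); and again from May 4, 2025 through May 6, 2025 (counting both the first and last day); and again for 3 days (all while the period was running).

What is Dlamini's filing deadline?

3 months after February 12, 2025 is May 12, 2025.
From February 20, 2025 through May 2, 2025 inclusive is 72 days; tolling adds 72 days: May 12, 2025 + 72 days = July 23, 2025.
From May 4, 2025 through May 6, 2025 inclusive is 3 days; tolling adds 3 days: July 23, 2025 + 3 days = July 26, 2025.
Tolling adds 3 days: July 26, 2025 + 3 days = July 29, 2025.
July 29, 2025 is a Tuesday and not a legal holiday, so no extension applies.

July 29, 2025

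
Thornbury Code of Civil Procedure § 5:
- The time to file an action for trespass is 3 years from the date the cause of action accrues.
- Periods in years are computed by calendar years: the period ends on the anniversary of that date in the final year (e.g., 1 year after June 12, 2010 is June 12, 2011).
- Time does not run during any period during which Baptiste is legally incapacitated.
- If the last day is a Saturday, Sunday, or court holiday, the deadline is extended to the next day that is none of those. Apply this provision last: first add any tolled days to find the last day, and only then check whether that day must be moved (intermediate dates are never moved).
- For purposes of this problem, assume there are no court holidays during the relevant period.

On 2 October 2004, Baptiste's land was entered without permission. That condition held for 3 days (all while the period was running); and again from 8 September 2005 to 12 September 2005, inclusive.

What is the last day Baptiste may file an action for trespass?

3 years after 2 October 2004 is October 2, 2007.
Tolling adds 3 days: October 2, 2007 + 3 days = October 5, 2007.
From September 8, 2005 through September 12, 2005 inclusive is 5 days; tolling adds 5 days: October 5, 2007 + 5 days = October 10, 2007.
October 10, 2007 is a Wednesday and not a court holiday, so no extension applies.

October 10, 2007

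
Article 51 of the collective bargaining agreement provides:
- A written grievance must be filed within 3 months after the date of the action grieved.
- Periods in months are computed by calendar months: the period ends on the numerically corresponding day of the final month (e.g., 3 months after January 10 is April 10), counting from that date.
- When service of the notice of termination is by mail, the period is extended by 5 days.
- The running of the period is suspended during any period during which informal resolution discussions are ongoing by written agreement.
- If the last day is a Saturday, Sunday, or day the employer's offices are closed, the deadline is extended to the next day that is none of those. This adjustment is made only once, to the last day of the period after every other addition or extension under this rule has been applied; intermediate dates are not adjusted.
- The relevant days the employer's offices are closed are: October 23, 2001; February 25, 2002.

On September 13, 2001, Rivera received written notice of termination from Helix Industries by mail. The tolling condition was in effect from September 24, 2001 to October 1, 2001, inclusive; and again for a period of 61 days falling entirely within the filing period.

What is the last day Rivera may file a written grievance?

February 26, 2002

3 months after September 13, 2001 is December 13, 2001.
Service was by mail, adding 5 days: December 13, 2001 + 5 days = December 18, 2001.
From September 24, 2001 through October 1, 2001 inclusive is 8 days; tolling adds 8 days: December 18, 2001 + 8 days = December 26, 2001.
Tolling adds 61 days: December 26, 2001 + 61 days = February 25, 2002.
February 25, 2002 is a listed holiday. The next qualifying day is February 26, 2002.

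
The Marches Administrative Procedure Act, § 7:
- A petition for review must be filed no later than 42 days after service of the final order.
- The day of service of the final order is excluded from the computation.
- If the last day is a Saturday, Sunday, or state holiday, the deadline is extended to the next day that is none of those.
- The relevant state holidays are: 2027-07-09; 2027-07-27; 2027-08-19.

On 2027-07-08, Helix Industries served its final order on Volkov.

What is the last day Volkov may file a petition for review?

42 days after 2027-07-08 is August 19, 2027.
August 19, 2027 is a listed holiday. The next qualifying day is August 20, 2027.

August 20, 2027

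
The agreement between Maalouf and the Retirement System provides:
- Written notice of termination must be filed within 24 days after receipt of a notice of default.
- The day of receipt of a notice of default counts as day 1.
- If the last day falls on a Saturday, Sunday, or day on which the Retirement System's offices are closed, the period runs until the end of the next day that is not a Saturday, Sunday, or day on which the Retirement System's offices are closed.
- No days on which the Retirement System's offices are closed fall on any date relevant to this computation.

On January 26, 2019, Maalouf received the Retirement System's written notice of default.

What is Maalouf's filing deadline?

Counting January 26, 2019 as day 1, day 24 is February 18, 2019.
February 18, 2019 is a Monday and not a day on which the Retirement System's offices are closed, so no extension applies.

February 18, 2019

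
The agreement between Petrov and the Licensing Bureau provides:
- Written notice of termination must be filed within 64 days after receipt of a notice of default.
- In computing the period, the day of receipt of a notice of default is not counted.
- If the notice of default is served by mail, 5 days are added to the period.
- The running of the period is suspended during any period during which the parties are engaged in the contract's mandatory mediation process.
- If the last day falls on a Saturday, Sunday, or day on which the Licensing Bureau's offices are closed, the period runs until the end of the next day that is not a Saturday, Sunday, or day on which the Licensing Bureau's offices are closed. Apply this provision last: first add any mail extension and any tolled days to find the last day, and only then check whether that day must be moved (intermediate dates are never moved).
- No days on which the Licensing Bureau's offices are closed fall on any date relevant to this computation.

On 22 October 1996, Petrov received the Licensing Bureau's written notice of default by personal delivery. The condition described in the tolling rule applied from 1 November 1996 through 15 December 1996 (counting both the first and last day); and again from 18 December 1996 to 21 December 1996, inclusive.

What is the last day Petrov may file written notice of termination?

February 12, 1997

64 days after 22 October 1996 is December 25, 1996.
Service was not by mail, so no mail extension applies.
From November 1, 1996 through December 15, 1996 inclusive is 45 days; tolling adds 45 days: December 25, 1996 + 45 days = February 8, 1997.
From December 18, 1996 through December 21, 1996 inclusive is 4 days; tolling adds 4 days: February 8, 1997 + 4 days = February 12, 1997.
February 12, 1997 is a Wednesday and not a day on which the Licensing Bureau's offices are closed, so no extension applies.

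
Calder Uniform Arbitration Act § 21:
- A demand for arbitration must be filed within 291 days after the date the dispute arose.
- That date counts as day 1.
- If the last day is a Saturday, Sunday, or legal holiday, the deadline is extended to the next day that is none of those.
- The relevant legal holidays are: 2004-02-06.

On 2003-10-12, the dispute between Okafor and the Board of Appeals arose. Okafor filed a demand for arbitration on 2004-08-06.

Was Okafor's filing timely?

No

Counting 2003-10-12 as day 1, day 291 is July 28, 2004.
July 28, 2004 is a Wednesday and not a legal holiday, so no extension applies.
The deadline is July 28, 2004; the filing on August 6, 2004 is after that date.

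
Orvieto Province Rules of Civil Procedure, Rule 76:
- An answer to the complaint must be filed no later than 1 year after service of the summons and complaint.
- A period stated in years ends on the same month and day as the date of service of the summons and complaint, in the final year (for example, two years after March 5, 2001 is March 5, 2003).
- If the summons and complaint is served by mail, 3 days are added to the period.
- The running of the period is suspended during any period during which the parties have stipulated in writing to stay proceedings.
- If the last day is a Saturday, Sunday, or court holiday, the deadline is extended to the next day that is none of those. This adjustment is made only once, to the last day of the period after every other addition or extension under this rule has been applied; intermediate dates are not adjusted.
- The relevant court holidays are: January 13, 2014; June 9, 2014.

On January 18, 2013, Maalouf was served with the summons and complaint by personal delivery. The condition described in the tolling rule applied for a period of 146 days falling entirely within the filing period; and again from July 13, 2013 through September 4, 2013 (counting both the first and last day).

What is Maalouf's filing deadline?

August 6, 2014

1 year after January 18, 2013 is January 18, 2014.
Service was not by mail, so no mail extension applies.
Tolling adds 146 days: January 18, 2014 + 146 days = June 13, 2014.
From July 13, 2013 through September 4, 2013 inclusive is 54 days; tolling adds 54 days: June 13, 2014 + 54 days = August 6, 2014.
August 6, 2014 is a Wednesday and not a court holiday, so no extension applies.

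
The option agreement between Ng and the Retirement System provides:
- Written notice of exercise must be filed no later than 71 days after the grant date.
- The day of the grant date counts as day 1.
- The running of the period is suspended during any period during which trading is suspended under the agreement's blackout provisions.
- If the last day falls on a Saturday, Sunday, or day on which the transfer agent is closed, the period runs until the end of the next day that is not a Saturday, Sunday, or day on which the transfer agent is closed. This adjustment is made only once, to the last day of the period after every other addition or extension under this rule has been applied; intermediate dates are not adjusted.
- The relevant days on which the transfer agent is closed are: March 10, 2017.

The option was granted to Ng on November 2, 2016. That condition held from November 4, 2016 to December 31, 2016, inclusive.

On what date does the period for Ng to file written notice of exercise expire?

March 13, 2017

Counting November 2, 2016 as day 1, day 71 is January 11, 2017.
From November 4, 2016 through December 31, 2016 inclusive is 58 days; tolling adds 58 days: January 11, 2017 + 58 days = March 10, 2017.
March 10, 2017 is a listed holiday; March 11, 2017 is Saturday; March 12, 2017 is Sunday. The next qualifying day is March 13, 2017.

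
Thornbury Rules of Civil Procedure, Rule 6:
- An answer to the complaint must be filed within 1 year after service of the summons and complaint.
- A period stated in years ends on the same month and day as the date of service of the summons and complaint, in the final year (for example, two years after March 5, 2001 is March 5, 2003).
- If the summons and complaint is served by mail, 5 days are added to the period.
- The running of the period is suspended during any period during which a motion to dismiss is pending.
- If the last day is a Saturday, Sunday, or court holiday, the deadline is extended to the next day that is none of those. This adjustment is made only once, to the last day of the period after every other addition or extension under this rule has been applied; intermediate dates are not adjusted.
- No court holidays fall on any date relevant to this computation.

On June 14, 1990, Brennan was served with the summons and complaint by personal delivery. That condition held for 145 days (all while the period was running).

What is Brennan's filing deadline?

1 year after June 14, 1990 is June 14, 1991.
Service was not by mail, so no mail extension applies.
Tolling adds 145 days: June 14, 1991 + 145 days = November 6, 1991.
November 6, 1991 is a Wednesday and not a court holiday, so no extension applies.

November 6, 1991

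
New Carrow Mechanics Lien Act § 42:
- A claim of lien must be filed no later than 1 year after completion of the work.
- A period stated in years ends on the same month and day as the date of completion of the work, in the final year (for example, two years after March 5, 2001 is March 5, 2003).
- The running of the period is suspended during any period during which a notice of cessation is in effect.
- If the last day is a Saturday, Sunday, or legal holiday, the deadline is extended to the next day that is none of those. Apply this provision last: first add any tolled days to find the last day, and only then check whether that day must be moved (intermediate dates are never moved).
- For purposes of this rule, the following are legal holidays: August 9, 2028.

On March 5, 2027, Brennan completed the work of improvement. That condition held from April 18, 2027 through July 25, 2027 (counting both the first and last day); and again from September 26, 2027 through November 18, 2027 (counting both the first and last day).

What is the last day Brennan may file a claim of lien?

1 year after March 5, 2027 is March 5, 2028.
From April 18, 2027 through July 25, 2027 inclusive is 99 days; tolling adds 99 days: March 5, 2028 + 99 days = June 12, 2028.
From September 26, 2027 through November 18, 2027 inclusive is 54 days; tolling adds 54 days: June 12, 2028 + 54 days = August 5, 2028.
August 5, 2028 is Saturday; August 6, 2028 is Sunday. The next qualifying day is August 7, 2028.

August 7, 2028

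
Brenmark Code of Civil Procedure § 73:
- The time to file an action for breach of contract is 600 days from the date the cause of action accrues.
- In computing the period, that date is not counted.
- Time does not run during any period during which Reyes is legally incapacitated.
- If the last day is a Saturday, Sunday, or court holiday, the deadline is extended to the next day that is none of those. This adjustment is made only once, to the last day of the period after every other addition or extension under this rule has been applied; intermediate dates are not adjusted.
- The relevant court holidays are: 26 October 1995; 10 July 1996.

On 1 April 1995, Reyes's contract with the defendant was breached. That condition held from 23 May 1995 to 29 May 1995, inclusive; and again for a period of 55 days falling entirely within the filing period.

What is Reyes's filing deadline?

January 22, 1997

600 days after 1 April 1995 is November 21, 1996.
From May 23, 1995 through May 29, 1995 inclusive is 7 days; tolling adds 7 days: November 21, 1996 + 7 days = November 28, 1996.
Tolling adds 55 days: November 28, 1996 + 55 days = January 22, 1997.
January 22, 1997 is a Wednesday and not a court holiday, so no extension applies.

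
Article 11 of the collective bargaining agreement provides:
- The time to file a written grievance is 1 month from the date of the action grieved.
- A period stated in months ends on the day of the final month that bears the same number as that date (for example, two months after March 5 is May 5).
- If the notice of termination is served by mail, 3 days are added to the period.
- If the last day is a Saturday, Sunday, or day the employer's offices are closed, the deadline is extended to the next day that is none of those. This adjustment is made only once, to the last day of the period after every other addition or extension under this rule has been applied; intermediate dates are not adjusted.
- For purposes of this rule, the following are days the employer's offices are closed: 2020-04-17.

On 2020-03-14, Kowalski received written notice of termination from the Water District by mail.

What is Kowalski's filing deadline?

1 month after 2020-03-14 is April 14, 2020.
Service was by mail, adding 3 days: April 14, 2020 + 3 days = April 17, 2020.
April 17, 2020 is a listed holiday; April 18, 2020 is Saturday; April 19, 2020 is Sunday. The next qualifying day is April 20, 2020.

April 20, 2020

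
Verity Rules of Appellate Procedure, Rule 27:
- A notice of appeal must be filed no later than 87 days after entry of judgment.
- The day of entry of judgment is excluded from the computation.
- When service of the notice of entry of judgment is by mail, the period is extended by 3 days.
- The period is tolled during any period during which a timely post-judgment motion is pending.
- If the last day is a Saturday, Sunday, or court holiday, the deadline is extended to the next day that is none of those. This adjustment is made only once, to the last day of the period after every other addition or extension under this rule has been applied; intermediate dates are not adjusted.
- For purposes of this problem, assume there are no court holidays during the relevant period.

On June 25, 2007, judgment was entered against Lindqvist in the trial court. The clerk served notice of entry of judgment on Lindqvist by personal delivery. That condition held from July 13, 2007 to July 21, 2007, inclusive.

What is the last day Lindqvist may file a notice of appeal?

October 1, 2007

87 days after June 25, 2007 is September 20, 2007.
Service was not by mail, so no mail extension applies.
From July 13, 2007 through July 21, 2007 inclusive is 9 days; tolling adds 9 days: September 20, 2007 + 9 days = September 29, 2007.
September 29, 2007 is Saturday; September 30, 2007 is Sunday. The next qualifying day is October 1, 2007.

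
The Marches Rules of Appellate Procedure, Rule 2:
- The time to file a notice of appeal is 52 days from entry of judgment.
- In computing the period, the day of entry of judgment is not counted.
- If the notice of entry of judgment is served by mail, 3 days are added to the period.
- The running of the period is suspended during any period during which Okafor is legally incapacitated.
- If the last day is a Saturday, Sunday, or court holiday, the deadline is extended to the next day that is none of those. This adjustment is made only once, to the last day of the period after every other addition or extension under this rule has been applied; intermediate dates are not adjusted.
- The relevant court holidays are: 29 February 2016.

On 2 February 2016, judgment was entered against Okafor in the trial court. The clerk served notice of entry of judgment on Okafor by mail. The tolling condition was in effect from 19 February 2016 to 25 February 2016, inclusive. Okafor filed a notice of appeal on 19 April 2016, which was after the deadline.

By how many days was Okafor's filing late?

15 days

52 days after 2 February 2016 is March 25, 2016.
Service was by mail, adding 3 days: March 25, 2016 + 3 days = March 28, 2016.
From February 19, 2016 through February 25, 2016 inclusive is 7 days; tolling adds 7 days: March 28, 2016 + 7 days = April 4, 2016.
April 4, 2016 is a Monday and not a court holiday, so no extension applies.
The deadline is April 4, 2016; from April 4, 2016 to April 19, 2016 is 15 days.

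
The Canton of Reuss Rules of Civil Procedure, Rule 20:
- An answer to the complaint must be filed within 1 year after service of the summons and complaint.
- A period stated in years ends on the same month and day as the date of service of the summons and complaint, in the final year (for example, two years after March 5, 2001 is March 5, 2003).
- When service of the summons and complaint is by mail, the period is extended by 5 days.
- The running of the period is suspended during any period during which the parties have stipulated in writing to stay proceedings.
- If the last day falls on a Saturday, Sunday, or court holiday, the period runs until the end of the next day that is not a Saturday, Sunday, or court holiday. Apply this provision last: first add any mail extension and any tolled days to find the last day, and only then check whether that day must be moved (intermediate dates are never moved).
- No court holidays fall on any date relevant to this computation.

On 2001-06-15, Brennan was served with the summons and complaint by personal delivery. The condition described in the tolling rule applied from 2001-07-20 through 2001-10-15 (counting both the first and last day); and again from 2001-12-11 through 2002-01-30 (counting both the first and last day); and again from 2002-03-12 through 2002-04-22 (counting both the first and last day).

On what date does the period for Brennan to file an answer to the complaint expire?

1 year after 2001-06-15 is June 15, 2002.
Service was not by mail, so no mail extension applies.
From July 20, 2001 through October 15, 2001 inclusive is 88 days; tolling adds 88 days: June 15, 2002 + 88 days = September 11, 2002.
From December 11, 2001 through January 30, 2002 inclusive is 51 days; tolling adds 51 days: September 11, 2002 + 51 days = November 1, 2002.
From March 12, 2002 through April 22, 2002 inclusive is 42 days; tolling adds 42 days: November 1, 2002 + 42 days = December 13, 2002.
December 13, 2002 is a Friday and not a court holiday, so no extension applies.

December 13, 2002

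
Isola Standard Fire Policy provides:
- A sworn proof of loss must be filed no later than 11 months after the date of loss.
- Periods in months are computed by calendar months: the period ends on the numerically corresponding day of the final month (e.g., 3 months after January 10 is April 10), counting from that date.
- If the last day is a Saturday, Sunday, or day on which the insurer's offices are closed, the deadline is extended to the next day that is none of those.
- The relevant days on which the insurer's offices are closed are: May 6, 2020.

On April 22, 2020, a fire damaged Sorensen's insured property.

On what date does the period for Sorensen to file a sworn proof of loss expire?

March 22, 2021

11 months after April 22, 2020 is March 22, 2021.
March 22, 2021 is a Monday and not a day on which the insurer's offices are closed, so no extension applies.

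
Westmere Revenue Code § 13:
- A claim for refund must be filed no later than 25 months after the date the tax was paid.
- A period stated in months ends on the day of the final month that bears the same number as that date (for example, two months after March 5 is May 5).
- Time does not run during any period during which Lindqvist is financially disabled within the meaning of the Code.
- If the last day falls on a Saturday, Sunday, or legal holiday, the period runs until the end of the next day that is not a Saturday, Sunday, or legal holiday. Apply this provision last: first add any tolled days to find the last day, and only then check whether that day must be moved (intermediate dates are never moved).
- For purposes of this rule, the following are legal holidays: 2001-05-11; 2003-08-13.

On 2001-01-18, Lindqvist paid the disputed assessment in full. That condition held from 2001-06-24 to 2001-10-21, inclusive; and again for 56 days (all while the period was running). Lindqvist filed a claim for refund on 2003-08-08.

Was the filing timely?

25 months after 2001-01-18 is February 18, 2003.
From June 24, 2001 through October 21, 2001 inclusive is 120 days; tolling adds 120 days: February 18, 2003 + 120 days = June 18, 2003.
Tolling adds 56 days: June 18, 2003 + 56 days = August 13, 2003.
August 13, 2003 is a listed holiday. The next qualifying day is August 14, 2003.
The deadline is August 14, 2003; the filing on August 8, 2003 is on or before that date.

Yes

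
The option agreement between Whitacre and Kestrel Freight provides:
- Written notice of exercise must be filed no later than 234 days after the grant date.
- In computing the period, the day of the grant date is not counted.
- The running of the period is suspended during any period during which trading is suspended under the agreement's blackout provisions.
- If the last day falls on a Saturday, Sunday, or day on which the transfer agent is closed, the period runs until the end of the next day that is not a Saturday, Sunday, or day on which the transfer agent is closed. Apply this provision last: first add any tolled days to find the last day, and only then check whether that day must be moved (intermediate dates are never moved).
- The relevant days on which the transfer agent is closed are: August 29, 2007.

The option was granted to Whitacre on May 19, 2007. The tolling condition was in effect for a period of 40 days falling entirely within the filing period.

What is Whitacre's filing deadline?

234 days after May 19, 2007 is January 8, 2008.
Tolling adds 40 days: January 8, 2008 + 40 days = February 17, 2008.
February 17, 2008 is Sunday. The next qualifying day is February 18, 2008.

February 18, 2008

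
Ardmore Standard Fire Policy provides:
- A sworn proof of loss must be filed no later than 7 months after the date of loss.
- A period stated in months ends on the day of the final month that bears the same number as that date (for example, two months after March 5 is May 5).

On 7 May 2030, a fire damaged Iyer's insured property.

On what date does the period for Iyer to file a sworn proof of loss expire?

December 7, 2030

7 months after 7 May 2030 is December 7, 2030.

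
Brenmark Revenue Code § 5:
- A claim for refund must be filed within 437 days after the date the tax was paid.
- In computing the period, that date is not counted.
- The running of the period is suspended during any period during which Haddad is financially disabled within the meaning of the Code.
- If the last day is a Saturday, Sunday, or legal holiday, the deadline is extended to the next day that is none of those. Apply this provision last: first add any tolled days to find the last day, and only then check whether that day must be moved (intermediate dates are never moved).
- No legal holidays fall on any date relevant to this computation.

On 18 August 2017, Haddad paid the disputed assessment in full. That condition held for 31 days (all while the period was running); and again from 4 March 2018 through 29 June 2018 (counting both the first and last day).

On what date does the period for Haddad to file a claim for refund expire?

March 27, 2019

437 days after 18 August 2017 is October 29, 2018.
Tolling adds 31 days: October 29, 2018 + 31 days = November 29, 2018.
From March 4, 2018 through June 29, 2018 inclusive is 118 days; tolling adds 118 days: November 29, 2018 + 118 days = March 27, 2019.
March 27, 2019 is a Wednesday and not a legal holiday, so no extension applies.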